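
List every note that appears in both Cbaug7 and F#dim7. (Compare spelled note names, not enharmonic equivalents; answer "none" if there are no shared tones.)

Cbaug7 = C♭, E♭, G, B𝄫.
F#dim7 = F♯, A, C, E♭.
Shared: E♭.

E♭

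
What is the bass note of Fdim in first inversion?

Ab

Fdim in root position is F–Ab–Cb.
First inversion places the third in the bass, which is Ab.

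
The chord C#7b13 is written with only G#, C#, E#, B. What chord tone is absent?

A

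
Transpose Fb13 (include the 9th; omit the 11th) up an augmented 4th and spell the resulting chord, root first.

Bb, D, F, Ab, C, G

Fb up an augmented 4th → Bb. New chord: Bb dominant thirteenth.
- root: Bb
- major 3rd: D
- perfect 5th: F
- minor 7th: Ab
- major 9th: C
- major 13th: G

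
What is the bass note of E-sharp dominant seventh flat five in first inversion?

E-sharp dominant seventh flat five in root position is E-sharp–G-double-sharp–B–D-sharp.
First inversion places the third in the bass, which is G-double-sharp.

G-double-sharp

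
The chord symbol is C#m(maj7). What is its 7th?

C#m(maj7) is built on C#; its 7th is a major 7th above the root.
A seventh above C uses the letter B, and the major 7th above C# is B#.

B#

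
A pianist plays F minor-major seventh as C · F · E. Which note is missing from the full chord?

Ab

F minor-major seventh = F, Ab, C, E. The voicing lacks the 3rd (minor 3rd), Ab.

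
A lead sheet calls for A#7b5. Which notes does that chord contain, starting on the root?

A#, C##, E, G#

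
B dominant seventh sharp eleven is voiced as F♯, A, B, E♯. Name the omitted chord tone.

The full B dominant seventh sharp eleven chord is B, D♯, F♯, A, E♯.
Comparing with the voicing, the major 3rd (3rd) — D♯ — is absent.

D♯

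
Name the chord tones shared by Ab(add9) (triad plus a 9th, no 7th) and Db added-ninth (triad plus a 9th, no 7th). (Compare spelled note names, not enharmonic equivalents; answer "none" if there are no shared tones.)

Ab, Eb

Ab(add9) = Ab, C, Eb, Bb.
Db added-ninth = Db, F, Ab, Eb.
Shared: Ab, Eb.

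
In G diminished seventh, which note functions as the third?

Root of G diminished seventh = G. The 3rd is a minor 3rd: G up a minor 3rd → B-flat.

B-flat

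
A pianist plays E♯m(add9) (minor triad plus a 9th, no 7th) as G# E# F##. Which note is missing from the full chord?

B#

The full E♯m(add9) chord is E#, G#, B#, F##.
Comparing with the voicing, the perfect 5th (5th) — B# — is absent.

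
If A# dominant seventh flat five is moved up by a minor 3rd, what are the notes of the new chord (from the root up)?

C# – E# – G – B

A minor 3rd up from A# is C#, so the new chord is C# dominant seventh flat five.
Root: C#
Major 3rd (3rd): E#
Diminished 5th (5th): G
Minor 7th (7th): B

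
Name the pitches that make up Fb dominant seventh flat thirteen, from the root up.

Fb dominant seventh flat thirteen is a dominant seventh flat thirteen built on Fb.
Root: Fb
Major 3rd (3rd): Ab
Perfect 5th (5th): Cb
Minor 7th (7th): Ebb
Minor 13th (13th): Dbb

Fb, Ab, Cb, Ebb, Dbb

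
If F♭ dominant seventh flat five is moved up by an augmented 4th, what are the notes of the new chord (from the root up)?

B-flat  D  F-flat  A-flat

F-flat up an augmented 4th → B-flat. New chord: B-flat dominant seventh flat five.
Root: B-flat
Major 3rd (3rd): D
Diminished 5th (5th): F-flat
Minor 7th (7th): A-flat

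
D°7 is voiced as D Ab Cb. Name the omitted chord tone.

F

D°7 = D, F, Ab, Cb. The voicing lacks the 3rd (minor 3rd), F.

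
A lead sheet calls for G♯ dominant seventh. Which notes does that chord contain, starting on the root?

G♯, B♯, D♯, F♯

G♯ dominant seventh is a dominant seventh built on G♯.
- root: G♯
- major 3rd: B♯
- perfect 5th: D♯
- minor 7th: F♯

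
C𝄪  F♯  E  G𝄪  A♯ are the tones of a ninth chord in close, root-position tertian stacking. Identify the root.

Arranged so that each adjacent pair is a third by letter name: F♯ – A♯ – C𝄪 – E – G𝄪.
The bottom of that stack, F♯, is the root (this is F♯ dominant seventh sharp nine sharp five).

F♯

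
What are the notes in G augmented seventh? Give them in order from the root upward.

G augmented seventh is an augmented seventh built on G.
root → G
3rd (major 3rd) → B
5th (augmented 5th) → D-sharp
7th (minor 7th) → F

G, B, D-sharp, F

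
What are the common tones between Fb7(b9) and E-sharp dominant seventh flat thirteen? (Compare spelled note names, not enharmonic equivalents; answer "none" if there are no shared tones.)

Fb7(b9): Fb Ab Cb Ebb Gbb
E-sharp dominant seventh flat thirteen: E# G## B# D# C#
Common to both → none.

none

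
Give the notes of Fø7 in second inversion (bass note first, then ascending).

Fø7 = F–A♭–C♭–E♭; second inversion → fifth (C♭) lowest.

C♭, E♭, F, A♭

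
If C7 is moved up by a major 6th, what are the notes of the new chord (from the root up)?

A major 6th up from C is A, so the new chord is A dominant seventh.
root → A
3rd (major 3rd) → C#
5th (perfect 5th) → E
7th (minor 7th) → G

A C# E G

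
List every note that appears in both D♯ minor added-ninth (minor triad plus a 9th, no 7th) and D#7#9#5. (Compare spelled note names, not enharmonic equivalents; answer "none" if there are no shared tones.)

D♯ minor added-ninth: D# F# A# E#
D#7#9#5: D# F## A## C# E##
Common to both → D#.

D#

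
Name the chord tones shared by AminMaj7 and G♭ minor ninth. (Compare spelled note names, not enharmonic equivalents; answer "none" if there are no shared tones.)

none

AminMaj7: A C E G#
G♭ minor ninth: Gb Bbb Db Fb Ab
Common to both → none.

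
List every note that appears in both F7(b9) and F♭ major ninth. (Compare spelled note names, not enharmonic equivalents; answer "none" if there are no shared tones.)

F7(b9) = F, A, C, Eb, Gb.
F♭ major ninth = Fb, Ab, Cb, Eb, Gb.
Shared: Eb, Gb.

Eb Gb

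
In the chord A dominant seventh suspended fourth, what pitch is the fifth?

Root of A dominant seventh suspended fourth = A. The 5th is a perfect 5th: A up a perfect 5th → E.

E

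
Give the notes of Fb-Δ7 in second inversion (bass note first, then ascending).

Cb, Eb, Fb, Abb

In root position, Fb-Δ7 is Fb–Abb–Cb–Eb.
Second inversion puts the fifth (Cb) in the bass.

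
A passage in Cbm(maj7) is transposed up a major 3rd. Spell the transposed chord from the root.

E♭  G♭  B♭  D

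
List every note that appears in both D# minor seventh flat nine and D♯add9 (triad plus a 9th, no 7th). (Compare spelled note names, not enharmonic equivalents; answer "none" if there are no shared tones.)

D#  A#

D# minor seventh flat nine: D# F# A# C# E
D♯add9: D# F## A# E#
Common to both → D#, A#.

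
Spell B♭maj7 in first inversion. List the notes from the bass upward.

D – F – A – Bb

In root position, B♭maj7 is Bb–D–F–A.
First inversion puts the third (D) in the bass.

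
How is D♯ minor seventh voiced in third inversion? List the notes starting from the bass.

C♯ – D♯ – F♯ – A♯

In root position, D♯ minor seventh is D♯–F♯–A♯–C♯.
Third inversion puts the seventh (C♯) in the bass.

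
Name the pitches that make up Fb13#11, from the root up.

Fb  Ab  Cb  Ebb  Gb  Bb  Db

Root Fb, quality dominant thirteenth sharp eleven:
Fb — root
Ab — major 3rd
Cb — perfect 5th
Ebb — minor 7th
Gb — major 9th
Bb — augmented 11th
Db — major 13th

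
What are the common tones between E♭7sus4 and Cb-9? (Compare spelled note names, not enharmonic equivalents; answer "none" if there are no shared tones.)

D♭

E♭7sus4: E♭ A♭ B♭ D♭
Cb-9: C♭ E𝄫 G♭ B𝄫 D♭
Common to both → D♭.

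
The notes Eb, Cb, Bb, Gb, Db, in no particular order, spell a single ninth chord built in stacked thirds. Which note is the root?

Cb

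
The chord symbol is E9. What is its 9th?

Root of E9 = E. The 9th is a major 9th: E up a major 9th → F♯.

F♯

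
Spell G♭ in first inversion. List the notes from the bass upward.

Bb – Db – Gb

In root position, G♭ is Gb–Bb–Db.
First inversion puts the third (Bb) in the bass.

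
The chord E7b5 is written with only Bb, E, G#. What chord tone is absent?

The full E7b5 chord is E, G#, Bb, D.
Comparing with the voicing, the minor 7th (7th) — D — is absent.

D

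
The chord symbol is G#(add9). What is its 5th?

D#

G#(add9) is built on G#; its 5th is a perfect 5th above the root.
A fifth above G uses the letter D, and the perfect 5th above G# is D#.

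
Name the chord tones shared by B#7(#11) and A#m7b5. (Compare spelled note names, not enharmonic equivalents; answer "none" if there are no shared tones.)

B#7(#11) = B#, D##, F##, A#, E##.
A#m7b5 = A#, C#, E, G#.
Shared: A#.

A#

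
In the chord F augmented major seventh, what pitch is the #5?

Root of F augmented major seventh = F. The 5th is an augmented 5th: F up an augmented 5th → C♯.

C♯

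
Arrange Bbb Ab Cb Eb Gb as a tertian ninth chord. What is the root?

Stacking in thirds gives Ab – Cb – Eb – Gb – Bbb, so Ab is the root — Ab minor seventh flat nine.

Ab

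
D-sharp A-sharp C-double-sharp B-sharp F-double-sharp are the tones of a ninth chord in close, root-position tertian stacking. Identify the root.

Stacking in thirds gives B-sharp – D-sharp – F-double-sharp – A-sharp – C-double-sharp, so B-sharp is the root — B-sharp minor ninth.

B-sharp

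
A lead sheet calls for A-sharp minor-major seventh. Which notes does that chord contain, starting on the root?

A-sharp, C-sharp, E-sharp, G-double-sharp

A-sharp minor-major seventh is a minor-major seventh built on A-sharp.
root → A-sharp
3rd (minor 3rd) → C-sharp
5th (perfect 5th) → E-sharp
7th (major 7th) → G-double-sharp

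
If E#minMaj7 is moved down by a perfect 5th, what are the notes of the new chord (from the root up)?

A#  C#  E#  G##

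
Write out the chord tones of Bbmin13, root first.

Bbmin13 is a minor thirteenth built on Bb.
Root: Bb
Minor 3rd (3rd): Db
Perfect 5th (5th): F
Minor 7th (7th): Ab
Major 9th (9th): C
Perfect 11th (11th): Eb
Major 13th (13th): G

Bb Db F Ab C Eb G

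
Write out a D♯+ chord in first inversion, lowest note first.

D♯+ = D#–F##–A##; first inversion → third (F##) lowest.

F##, A##, D#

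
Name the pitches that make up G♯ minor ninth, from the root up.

G♯ minor ninth is a minor ninth built on G-sharp.
Root: G-sharp
Minor 3rd (3rd): B
Perfect 5th (5th): D-sharp
Minor 7th (7th): F-sharp
Major 9th (9th): A-sharp

G-sharp B D-sharp F-sharp A-sharp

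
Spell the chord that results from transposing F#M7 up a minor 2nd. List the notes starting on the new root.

A minor 2nd up from F# is G, so the new chord is G major seventh.
root → G
3rd (major 3rd) → B
5th (perfect 5th) → D
7th (major 7th) → F#

G B D F#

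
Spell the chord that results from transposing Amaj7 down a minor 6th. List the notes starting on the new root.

Transposed root: A → C♯ (minor 6th down). So we spell C♯ major seventh:
root → C♯
3rd (major 3rd) → E♯
5th (perfect 5th) → G♯
7th (major 7th) → B♯

C♯ E♯ G♯ B♯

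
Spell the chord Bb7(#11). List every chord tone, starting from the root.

Root Bb, quality dominant seventh sharp eleven:
Bb — root
D — major 3rd
F — perfect 5th
Ab — minor 7th
E — augmented 11th

Bb, D, F, Ab, E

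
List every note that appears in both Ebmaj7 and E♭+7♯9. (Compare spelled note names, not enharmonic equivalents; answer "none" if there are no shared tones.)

Ebmaj7 = Eb, G, Bb, D.
E♭+7♯9 = Eb, G, B, Db, F#.
Shared: Eb, G.

Eb G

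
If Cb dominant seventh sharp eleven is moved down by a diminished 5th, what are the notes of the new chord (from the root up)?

F, A, C, E-flat, B

C-flat down a diminished 5th → F. New chord: F dominant seventh sharp eleven.
root → F
3rd (major 3rd) → A
5th (perfect 5th) → C
7th (minor 7th) → E-flat
11th (augmented 11th) → B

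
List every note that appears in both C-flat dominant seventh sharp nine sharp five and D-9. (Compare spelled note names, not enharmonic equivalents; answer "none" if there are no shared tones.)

C-flat dominant seventh sharp nine sharp five = C♭, E♭, G, B𝄫, D.
D-9 = D, F, A, C, E.
Shared: D.

D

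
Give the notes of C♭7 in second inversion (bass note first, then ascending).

In root position, C♭7 is Cb–Eb–Gb–Bbb.
Second inversion puts the fifth (Gb) in the bass.

Gb – Bbb – Cb – Eb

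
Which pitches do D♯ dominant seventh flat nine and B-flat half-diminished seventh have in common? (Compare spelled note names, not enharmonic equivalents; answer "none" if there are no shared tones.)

none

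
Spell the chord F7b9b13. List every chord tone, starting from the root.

F, A, C, E♭, G♭, D♭

F7b9b13: dominant seventh flat nine flat thirteen on F.
- root: F
- major 3rd: A
- perfect 5th: C
- minor 7th: E♭
- minor 9th: G♭
- minor 13th: D♭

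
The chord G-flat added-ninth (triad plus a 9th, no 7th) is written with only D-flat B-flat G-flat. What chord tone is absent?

A-flat

G-flat added-ninth = G-flat, B-flat, D-flat, A-flat. The voicing lacks the 9th (major 9th), A-flat.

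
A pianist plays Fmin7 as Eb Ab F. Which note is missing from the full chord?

C

The full Fmin7 chord is F, Ab, C, Eb.
Comparing with the voicing, the perfect 5th (5th) — C — is absent.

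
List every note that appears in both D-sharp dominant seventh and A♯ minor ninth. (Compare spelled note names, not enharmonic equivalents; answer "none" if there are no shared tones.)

D-sharp dominant seventh = D-sharp, F-double-sharp, A-sharp, C-sharp.
A♯ minor ninth = A-sharp, C-sharp, E-sharp, G-sharp, B-sharp.
Shared: A-sharp, C-sharp.

A-sharp  C-sharp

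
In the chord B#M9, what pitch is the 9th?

C##

Root of B#M9 = B#. The 9th is a major 9th: B# up a major 9th → C##.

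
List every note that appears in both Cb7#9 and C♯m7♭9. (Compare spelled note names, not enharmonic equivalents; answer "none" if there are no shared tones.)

D

Cb7#9: Cb Eb Gb Bbb D
C♯m7♭9: C# E G# B D
Common to both → D.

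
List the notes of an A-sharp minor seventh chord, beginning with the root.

A-sharp minor seventh is a minor seventh built on A-sharp.
Root: A-sharp
Minor 3rd (3rd): C-sharp
Perfect 5th (5th): E-sharp
Minor 7th (7th): G-sharp

A-sharp  C-sharp  E-sharp  G-sharp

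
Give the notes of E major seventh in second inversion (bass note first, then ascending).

B – D-sharp – E – G-sharp

In root position, E major seventh is E–G-sharp–B–D-sharp.
Second inversion puts the fifth (B) in the bass.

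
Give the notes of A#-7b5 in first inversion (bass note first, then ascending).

In root position, A#-7b5 is A#–C#–E–G#.
First inversion puts the third (C#) in the bass.

C#  E  G#  A#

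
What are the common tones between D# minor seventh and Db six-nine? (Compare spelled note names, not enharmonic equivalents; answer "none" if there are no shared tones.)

none

D# minor seventh: D-sharp F-sharp A-sharp C-sharp
Db six-nine: D-flat F A-flat B-flat E-flat
Common to both → none.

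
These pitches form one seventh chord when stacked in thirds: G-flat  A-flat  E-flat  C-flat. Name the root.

Stacking in thirds gives A-flat – C-flat – E-flat – G-flat, so A-flat is the root — A-flat minor seventh.

A-flat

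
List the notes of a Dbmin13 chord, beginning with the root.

Root Db, quality minor thirteenth:
root → Db
3rd (minor 3rd) → Fb
5th (perfect 5th) → Ab
7th (minor 7th) → Cb
9th (major 9th) → Eb
11th (perfect 11th) → Gb
13th (major 13th) → Bb

Db  Fb  Ab  Cb  Eb  Gb  Bb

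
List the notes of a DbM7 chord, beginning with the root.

Root D♭, quality major seventh:
D♭ — root
F — major 3rd
A♭ — perfect 5th
C — major 7th

D♭ – F – A♭ – C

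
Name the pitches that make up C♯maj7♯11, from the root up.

C#, E#, G#, B#, F##

Root C#, quality major seventh sharp eleven:
Root: C#
Major 3rd (3rd): E#
Perfect 5th (5th): G#
Major 7th (7th): B#
Augmented 11th (11th): F##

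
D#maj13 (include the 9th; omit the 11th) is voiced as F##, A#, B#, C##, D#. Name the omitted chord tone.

E#

The full D#maj13 chord is D#, F##, A#, C##, E#, B#.
Comparing with the voicing, the major 9th (9th) — E# — is absent.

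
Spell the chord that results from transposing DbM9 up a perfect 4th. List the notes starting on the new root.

A perfect 4th up from Db is Gb, so the new chord is Gb major ninth.
root → Gb
3rd (major 3rd) → Bb
5th (perfect 5th) → Db
7th (major 7th) → F
9th (major 9th) → Ab

Gb, Bb, Db, F, Ab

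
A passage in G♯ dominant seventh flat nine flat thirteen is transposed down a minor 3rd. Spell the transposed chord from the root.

E-sharp – G-double-sharp – B-sharp – D-sharp – F-sharp – C-sharp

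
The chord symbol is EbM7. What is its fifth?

Root of EbM7 = Eb. The 5th is a perfect 5th: Eb up a perfect 5th → Bb.

Bb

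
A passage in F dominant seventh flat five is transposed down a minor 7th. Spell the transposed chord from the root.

G B Db F

A minor 7th down from F is G, so the new chord is G dominant seventh flat five.
G — root
B — major 3rd
Db — diminished 5th
F — minor 7th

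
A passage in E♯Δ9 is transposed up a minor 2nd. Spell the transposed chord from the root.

F#, A#, C#, E#, G#

A minor 2nd up from E# is F#, so the new chord is F# major ninth.
Root: F#
Major 3rd (3rd): A#
Perfect 5th (5th): C#
Major 7th (7th): E#
Major 9th (9th): G#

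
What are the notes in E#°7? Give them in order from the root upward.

E# G# B D

E#°7: diminished seventh on E#.
E# — root
G# — minor 3rd
B — diminished 5th
D — diminished 7th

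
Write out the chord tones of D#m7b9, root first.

D#m7b9 is a minor seventh flat nine built on D#.
- root: D#
- minor 3rd: F#
- perfect 5th: A#
- minor 7th: C#
- minor 9th: E

D#, F#, A#, C#, E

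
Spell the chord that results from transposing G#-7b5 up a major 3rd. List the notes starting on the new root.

B# D# F# A#

Transposed root: G# → B# (major 3rd up). So we spell B# half-diminished seventh:
Root: B#
Minor 3rd (3rd): D#
Diminished 5th (5th): F#
Minor 7th (7th): A#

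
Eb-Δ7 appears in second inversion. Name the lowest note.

Bb

Eb-Δ7 in root position is Eb–Gb–Bb–D.
Second inversion places the fifth in the bass, which is Bb.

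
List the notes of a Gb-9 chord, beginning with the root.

Gb  Bbb  Db  Fb  Ab

Gb-9 is a minor ninth built on Gb.
Gb — root
Bbb — minor 3rd
Db — perfect 5th
Fb — minor 7th
Ab — major 9th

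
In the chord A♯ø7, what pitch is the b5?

E

Root of A♯ø7 = A#. The 5th is a diminished 5th: A# up a diminished 5th → E.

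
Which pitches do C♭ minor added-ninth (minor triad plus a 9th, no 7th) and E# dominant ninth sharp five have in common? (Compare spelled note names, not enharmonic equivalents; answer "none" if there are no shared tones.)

C♭ minor added-ninth = C-flat, E-double-flat, G-flat, D-flat.
E# dominant ninth sharp five = E-sharp, G-double-sharp, B-double-sharp, D-sharp, F-double-sharp.
Shared: none.

none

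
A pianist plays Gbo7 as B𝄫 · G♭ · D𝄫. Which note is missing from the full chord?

F𝄫

Gbo7 = G♭, B𝄫, D𝄫, F𝄫. The voicing lacks the 7th (diminished 7th), F𝄫.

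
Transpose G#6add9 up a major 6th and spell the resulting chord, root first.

G# up a major 6th → E#. New chord: E# six-nine.
root → E#
3rd (major 3rd) → G##
5th (perfect 5th) → B#
6th (major 6th) → C##
9th (major 9th) → F##

E# – G## – B# – C## – F##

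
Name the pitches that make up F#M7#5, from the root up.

F# – A# – C## – E#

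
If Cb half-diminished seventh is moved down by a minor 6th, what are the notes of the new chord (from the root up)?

E-flat G-flat B-double-flat D-flat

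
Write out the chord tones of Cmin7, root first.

Cmin7: minor seventh on C.
Root: C
Minor 3rd (3rd): Eb
Perfect 5th (5th): G
Minor 7th (7th): Bb

C, Eb, G, Bb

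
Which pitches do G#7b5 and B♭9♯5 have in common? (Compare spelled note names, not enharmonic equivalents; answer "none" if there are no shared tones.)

G#7b5 = G#, B#, D, F#.
B♭9♯5 = Bb, D, F#, Ab, C.
Shared: D, F#.

D – F#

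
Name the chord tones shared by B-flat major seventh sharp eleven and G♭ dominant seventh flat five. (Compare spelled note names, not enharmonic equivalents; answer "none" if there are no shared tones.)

B-flat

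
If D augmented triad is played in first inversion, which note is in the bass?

D augmented triad = D–F#–A#. First inversion → third in the bass = F#.

F#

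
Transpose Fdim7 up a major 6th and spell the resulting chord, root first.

A major 6th up from F is D, so the new chord is D diminished seventh.
root → D
3rd (minor 3rd) → F
5th (diminished 5th) → Ab
7th (diminished 7th) → Cb

D, F, Ab, Cb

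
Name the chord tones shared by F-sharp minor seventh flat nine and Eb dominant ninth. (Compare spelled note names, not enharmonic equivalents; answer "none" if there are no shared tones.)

F-sharp minor seventh flat nine: F-sharp A C-sharp E G
Eb dominant ninth: E-flat G B-flat D-flat F
Common to both → G.

G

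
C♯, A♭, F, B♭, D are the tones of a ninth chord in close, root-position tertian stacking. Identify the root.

B♭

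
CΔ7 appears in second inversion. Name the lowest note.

G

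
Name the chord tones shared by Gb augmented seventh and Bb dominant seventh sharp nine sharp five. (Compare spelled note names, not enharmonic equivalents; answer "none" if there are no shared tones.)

B-flat, D

Gb augmented seventh = G-flat, B-flat, D, F-flat.
Bb dominant seventh sharp nine sharp five = B-flat, D, F-sharp, A-flat, C-sharp.
Shared: B-flat, D.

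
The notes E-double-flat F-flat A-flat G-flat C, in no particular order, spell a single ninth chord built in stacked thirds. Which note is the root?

Stacking in thirds gives F-flat – A-flat – C – E-double-flat – G-flat, so F-flat is the root — F-flat dominant ninth sharp five.

F-flat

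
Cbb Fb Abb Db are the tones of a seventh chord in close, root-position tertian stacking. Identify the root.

Db

Arranged so that each adjacent pair is a third by letter name: Db – Fb – Abb – Cbb.
The bottom of that stack, Db, is the root (this is Db diminished seventh).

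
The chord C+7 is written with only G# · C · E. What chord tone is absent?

The full C+7 chord is C, E, G#, Bb.
Comparing with the voicing, the minor 7th (7th) — Bb — is absent.

Bb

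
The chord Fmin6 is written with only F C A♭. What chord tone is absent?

D

Fmin6 = F, A♭, C, D. The voicing lacks the 6th (major 6th), D.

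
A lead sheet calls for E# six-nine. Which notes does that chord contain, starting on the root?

Root E-sharp, quality six-nine:
- root: E-sharp
- major 3rd: G-double-sharp
- perfect 5th: B-sharp
- major 6th: C-double-sharp
- major 9th: F-double-sharp

E-sharp, G-double-sharp, B-sharp, C-double-sharp, F-double-sharp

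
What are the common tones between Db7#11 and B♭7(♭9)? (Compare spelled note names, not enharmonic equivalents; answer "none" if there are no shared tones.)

F – Ab – Cb

Db7#11: Db F Ab Cb G
B♭7(♭9): Bb D F Ab Cb
Common to both → F, Ab, Cb.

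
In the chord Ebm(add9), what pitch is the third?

G♭

Root of Ebm(add9) = E♭. The 3rd is a minor 3rd: E♭ up a minor 3rd → G♭.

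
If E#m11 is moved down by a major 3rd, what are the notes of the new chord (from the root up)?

C#, E, G#, B, D#, F#

Transposed root: E# → C# (major 3rd down). So we spell C# minor eleventh:
- root: C#
- minor 3rd: E
- perfect 5th: G#
- minor 7th: B
- major 9th: D#
- perfect 11th: F#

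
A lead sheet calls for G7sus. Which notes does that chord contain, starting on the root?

Root G, quality dominant seventh suspended fourth:
G — root
C — perfect 4th
D — perfect 5th
F — minor 7th

G, C, D, F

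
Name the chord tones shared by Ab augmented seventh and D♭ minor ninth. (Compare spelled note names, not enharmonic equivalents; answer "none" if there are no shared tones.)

A-flat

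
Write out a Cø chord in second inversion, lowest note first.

Gb, Bb, C, Eb

In root position, Cø is C–Eb–Gb–Bb.
Second inversion puts the fifth (Gb) in the bass.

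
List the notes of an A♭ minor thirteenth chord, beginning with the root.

A♭ minor thirteenth is a minor thirteenth built on A-flat.
Root: A-flat
Minor 3rd (3rd): C-flat
Perfect 5th (5th): E-flat
Minor 7th (7th): G-flat
Major 9th (9th): B-flat
Perfect 11th (11th): D-flat
Major 13th (13th): F

A-flat  C-flat  E-flat  G-flat  B-flat  D-flat  F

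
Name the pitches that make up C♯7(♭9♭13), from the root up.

C#, E#, G#, B, D, A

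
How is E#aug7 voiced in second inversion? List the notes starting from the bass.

B##  D#  E#  G##

E#aug7 = E#–G##–B##–D#; second inversion → fifth (B##) lowest.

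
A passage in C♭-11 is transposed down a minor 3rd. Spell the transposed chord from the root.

A minor 3rd down from Cb is Ab, so the new chord is Ab minor eleventh.
Root: Ab
Minor 3rd (3rd): Cb
Perfect 5th (5th): Eb
Minor 7th (7th): Gb
Major 9th (9th): Bb
Perfect 11th (11th): Db

Ab, Cb, Eb, Gb, Bb, Db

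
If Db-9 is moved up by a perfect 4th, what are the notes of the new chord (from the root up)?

Gb – Bbb – Db – Fb – Ab

Transposed root: Db → Gb (perfect 4th up). So we spell Gb minor ninth:
- root: Gb
- minor 3rd: Bbb
- perfect 5th: Db
- minor 7th: Fb
- major 9th: Ab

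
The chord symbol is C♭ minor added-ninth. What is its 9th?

C♭ minor added-ninth is built on Cb; its 9th is a major 9th above the root.
A second above C uses the letter D, and the major 9th above Cb is Db.

Db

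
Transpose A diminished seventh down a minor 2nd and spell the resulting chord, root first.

G# B D F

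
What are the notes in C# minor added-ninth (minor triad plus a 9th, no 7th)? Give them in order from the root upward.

C# minor added-ninth: minor added-ninth on C♯.
root → C♯
3rd (minor 3rd) → E
5th (perfect 5th) → G♯
9th (major 9th) → D♯

C♯, E, G♯, D♯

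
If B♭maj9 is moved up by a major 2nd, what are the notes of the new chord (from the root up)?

C, E, G, B, D

B♭ up a major 2nd → C. New chord: C major ninth.
C — root
E — major 3rd
G — perfect 5th
B — major 7th
D — major 9th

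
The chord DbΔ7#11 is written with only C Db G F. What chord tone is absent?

Ab

DbΔ7#11 = Db, F, Ab, C, G. The voicing lacks the 5th (perfect 5th), Ab.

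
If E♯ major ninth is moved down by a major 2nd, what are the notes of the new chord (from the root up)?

D-sharp F-double-sharp A-sharp C-double-sharp E-sharp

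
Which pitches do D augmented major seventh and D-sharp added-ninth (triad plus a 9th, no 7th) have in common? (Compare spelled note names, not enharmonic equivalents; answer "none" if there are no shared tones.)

A-sharp

D augmented major seventh: D F-sharp A-sharp C-sharp
D-sharp added-ninth: D-sharp F-double-sharp A-sharp E-sharp
Common to both → A-sharp.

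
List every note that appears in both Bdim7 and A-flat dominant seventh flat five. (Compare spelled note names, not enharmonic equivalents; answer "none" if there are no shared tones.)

A♭

Bdim7 = B, D, F, A♭.
A-flat dominant seventh flat five = A♭, C, E𝄫, G♭.
Shared: A♭.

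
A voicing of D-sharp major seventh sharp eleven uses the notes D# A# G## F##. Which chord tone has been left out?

C##

The full D-sharp major seventh sharp eleven chord is D#, F##, A#, C##, G##.
Comparing with the voicing, the major 7th (7th) — C## — is absent.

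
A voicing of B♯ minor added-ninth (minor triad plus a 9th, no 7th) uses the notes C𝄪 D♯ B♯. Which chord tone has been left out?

The full B♯ minor added-ninth chord is B♯, D♯, F𝄪, C𝄪.
Comparing with the voicing, the perfect 5th (5th) — F𝄪 — is absent.

F𝄪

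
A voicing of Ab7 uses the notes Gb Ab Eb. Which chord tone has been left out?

The full Ab7 chord is Ab, C, Eb, Gb.
Comparing with the voicing, the major 3rd (3rd) — C — is absent.

C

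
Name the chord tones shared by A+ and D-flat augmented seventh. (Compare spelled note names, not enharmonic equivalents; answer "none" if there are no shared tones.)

A

A+: A C♯ E♯
D-flat augmented seventh: D♭ F A C♭
Common to both → A.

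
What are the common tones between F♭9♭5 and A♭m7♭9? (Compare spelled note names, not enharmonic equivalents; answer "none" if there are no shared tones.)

Ab  Gb

F♭9♭5 = Fb, Ab, Cbb, Ebb, Gb.
A♭m7♭9 = Ab, Cb, Eb, Gb, Bbb.
Shared: Ab, Gb.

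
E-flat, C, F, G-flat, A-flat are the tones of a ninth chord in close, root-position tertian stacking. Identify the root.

F

Stacking in thirds gives F – A-flat – C – E-flat – G-flat, so F is the root — F minor seventh flat nine.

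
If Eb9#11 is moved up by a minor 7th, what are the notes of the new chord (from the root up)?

Db, F, Ab, Cb, Eb, G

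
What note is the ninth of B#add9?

B#add9 is built on B#; its 9th is a major 9th above the root.
A second above B uses the letter C, and the major 9th above B# is C##.

C##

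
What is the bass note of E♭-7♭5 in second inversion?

Bbb

E♭-7♭5 in root position is Eb–Gb–Bbb–Db.
Second inversion places the fifth in the bass, which is Bbb.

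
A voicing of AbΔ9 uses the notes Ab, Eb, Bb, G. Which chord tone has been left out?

The full AbΔ9 chord is Ab, C, Eb, G, Bb.
Comparing with the voicing, the major 3rd (3rd) — C — is absent.

C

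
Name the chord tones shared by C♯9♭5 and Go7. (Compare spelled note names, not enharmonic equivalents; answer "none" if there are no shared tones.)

C♯9♭5: C♯ E♯ G B D♯
Go7: G B♭ D♭ F♭
Common to both → G.

G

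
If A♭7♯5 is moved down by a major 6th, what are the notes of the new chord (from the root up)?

Transposed root: Ab → Cb (major 6th down). So we spell Cb augmented seventh:
- root: Cb
- major 3rd: Eb
- augmented 5th: G
- minor 7th: Bbb

Cb, Eb, G, Bbb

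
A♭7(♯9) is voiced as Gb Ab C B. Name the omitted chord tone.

Eb

A♭7(♯9) = Ab, C, Eb, Gb, B. The voicing lacks the 5th (perfect 5th), Eb.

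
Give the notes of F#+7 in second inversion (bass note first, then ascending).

C##, E, F#, A#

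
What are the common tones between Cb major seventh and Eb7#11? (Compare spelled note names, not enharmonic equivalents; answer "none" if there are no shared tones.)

Eb Bb

Cb major seventh: Cb Eb Gb Bb
Eb7#11: Eb G Bb Db A
Common to both → Eb, Bb.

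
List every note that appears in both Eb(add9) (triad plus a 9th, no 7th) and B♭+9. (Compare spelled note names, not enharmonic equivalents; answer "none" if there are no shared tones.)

Bb

Eb(add9): Eb G Bb F
B♭+9: Bb D F# Ab C
Common to both → Bb.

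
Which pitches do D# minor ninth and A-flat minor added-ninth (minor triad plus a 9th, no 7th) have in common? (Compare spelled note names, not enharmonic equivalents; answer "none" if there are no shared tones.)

none

D# minor ninth: D# F# A# C# E#
A-flat minor added-ninth: Ab Cb Eb Bb
Common to both → none.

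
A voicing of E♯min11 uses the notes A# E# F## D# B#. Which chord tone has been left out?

The full E♯min11 chord is E#, G#, B#, D#, F##, A#.
Comparing with the voicing, the minor 3rd (3rd) — G# — is absent.

G#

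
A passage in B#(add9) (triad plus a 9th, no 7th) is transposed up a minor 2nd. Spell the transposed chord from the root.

C# E# G# D#

A minor 2nd up from B# is C#, so the new chord is C# added-ninth.
Root: C#
Major 3rd (3rd): E#
Perfect 5th (5th): G#
Major 9th (9th): D#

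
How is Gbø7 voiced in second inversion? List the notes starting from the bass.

In root position, Gbø7 is Gb–Bbb–Dbb–Fb.
Second inversion puts the fifth (Dbb) in the bass.

Dbb, Fb, Gb, Bbb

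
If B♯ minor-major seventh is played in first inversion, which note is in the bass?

B♯ minor-major seventh in root position is B-sharp–D-sharp–F-double-sharp–A-double-sharp.
First inversion places the third in the bass, which is D-sharp.

D-sharp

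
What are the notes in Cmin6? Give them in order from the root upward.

Cmin6: minor sixth on C.
root → C
3rd (minor 3rd) → Eb
5th (perfect 5th) → G
6th (major 6th) → A

C  Eb  G  A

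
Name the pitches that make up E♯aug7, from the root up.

E♯aug7 is an augmented seventh built on E#.
root → E#
3rd (major 3rd) → G##
5th (augmented 5th) → B##
7th (minor 7th) → D#

E#  G##  B##  D#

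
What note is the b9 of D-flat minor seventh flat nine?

Root of D-flat minor seventh flat nine = Db. The 9th is a minor 9th: Db up a minor 9th → Ebb.

Ebb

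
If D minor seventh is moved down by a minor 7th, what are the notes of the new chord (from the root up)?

A minor 7th down from D is E, so the new chord is E minor seventh.
- root: E
- minor 3rd: G
- perfect 5th: B
- minor 7th: D

E, G, B, D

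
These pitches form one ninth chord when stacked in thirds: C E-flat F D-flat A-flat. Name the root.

D-flat

Stacking in thirds gives D-flat – F – A-flat – C – E-flat, so D-flat is the root — D-flat major ninth.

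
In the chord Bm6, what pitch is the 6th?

G♯

Root of Bm6 = B. The 6th is a major 6th: B up a major 6th → G♯.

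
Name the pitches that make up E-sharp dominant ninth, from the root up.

E# – G## – B# – D# – F##

Root E#, quality dominant ninth:
- root: E#
- major 3rd: G##
- perfect 5th: B#
- minor 7th: D#
- major 9th: F##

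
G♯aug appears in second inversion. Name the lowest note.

D##

G♯aug = G#–B#–D##. Second inversion → fifth in the bass = D##.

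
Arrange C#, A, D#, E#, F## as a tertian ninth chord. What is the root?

Stacking in thirds gives D# – F## – A – C# – E#, so D# is the root — D# dominant ninth flat five.

D#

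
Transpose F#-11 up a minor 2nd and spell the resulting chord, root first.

A minor 2nd up from F♯ is G, so the new chord is G minor eleventh.
G — root
B♭ — minor 3rd
D — perfect 5th
F — minor 7th
A — major 9th
C — perfect 11th

G  B♭  D  F  A  C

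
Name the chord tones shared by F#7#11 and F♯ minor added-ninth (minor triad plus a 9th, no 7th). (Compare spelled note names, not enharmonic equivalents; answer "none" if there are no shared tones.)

F#7#11: F# A# C# E B#
F♯ minor added-ninth: F# A C# G#
Common to both → F#, C#.

F#, C#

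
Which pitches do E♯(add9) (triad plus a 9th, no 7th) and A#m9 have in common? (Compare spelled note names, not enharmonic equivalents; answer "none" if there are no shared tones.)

E♯(add9): E# G## B# F##
A#m9: A# C# E# G# B#
Common to both → E#, B#.

E# B#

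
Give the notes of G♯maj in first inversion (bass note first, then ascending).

In root position, G♯maj is G♯–B♯–D♯.
First inversion puts the third (B♯) in the bass.

B♯ – D♯ – G♯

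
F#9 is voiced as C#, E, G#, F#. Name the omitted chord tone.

The full F#9 chord is F#, A#, C#, E, G#.
Comparing with the voicing, the major 3rd (3rd) — A# — is absent.

A#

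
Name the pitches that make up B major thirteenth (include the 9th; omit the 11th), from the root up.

B – D# – F# – A# – C# – G#

Root B, quality major thirteenth:
B — root
D# — major 3rd
F# — perfect 5th
A# — major 7th
C# — major 9th
G# — major 13th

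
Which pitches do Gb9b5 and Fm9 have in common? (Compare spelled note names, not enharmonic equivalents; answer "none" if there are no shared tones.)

Ab

Gb9b5: Gb Bb Dbb Fb Ab
Fm9: F Ab C Eb G
Common to both → Ab.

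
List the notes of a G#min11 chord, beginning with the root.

Root G♯, quality minor eleventh:
- root: G♯
- minor 3rd: B
- perfect 5th: D♯
- minor 7th: F♯
- major 9th: A♯
- perfect 11th: C♯

G♯, B, D♯, F♯, A♯, C♯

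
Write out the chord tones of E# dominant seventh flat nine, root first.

E#, G##, B#, D#, F#

Root E#, quality dominant seventh flat nine:
- root: E#
- major 3rd: G##
- perfect 5th: B#
- minor 7th: D#
- minor 9th: F#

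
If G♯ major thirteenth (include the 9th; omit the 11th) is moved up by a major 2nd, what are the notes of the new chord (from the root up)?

G-sharp up a major 2nd → A-sharp. New chord: A-sharp major thirteenth.
A-sharp — root
C-double-sharp — major 3rd
E-sharp — perfect 5th
G-double-sharp — major 7th
B-sharp — major 9th
F-double-sharp — major 13th

A-sharp  C-double-sharp  E-sharp  G-double-sharp  B-sharp  F-double-sharp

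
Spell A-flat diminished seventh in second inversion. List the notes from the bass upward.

E𝄫, G𝄫, A♭, C♭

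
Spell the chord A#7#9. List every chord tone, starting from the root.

A#, C##, E#, G#, B##

A#7#9: dominant seventh sharp nine on A#.
A# — root
C## — major 3rd
E# — perfect 5th
G# — minor 7th
B## — augmented 9th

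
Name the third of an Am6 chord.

Am6 is built on A; its 3rd is a minor 3rd above the root.
A third above A uses the letter C, and the minor 3rd above A is C.

C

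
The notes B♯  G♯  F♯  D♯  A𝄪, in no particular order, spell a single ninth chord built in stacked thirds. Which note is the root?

G♯

Stacking in thirds gives G♯ – B♯ – D♯ – F♯ – A𝄪, so G♯ is the root — G♯ dominant seventh sharp nine.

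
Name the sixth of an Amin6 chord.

Root of Amin6 = A. The 6th is a major 6th: A up a major 6th → F♯.

F♯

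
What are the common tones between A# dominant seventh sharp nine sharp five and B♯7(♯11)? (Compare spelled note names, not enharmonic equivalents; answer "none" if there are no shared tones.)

A#, E##

A# dominant seventh sharp nine sharp five: A# C## E## G# B##
B♯7(♯11): B# D## F## A# E##
Common to both → A#, E##.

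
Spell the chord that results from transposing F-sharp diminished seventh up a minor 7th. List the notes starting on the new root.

E, G, B-flat, D-flat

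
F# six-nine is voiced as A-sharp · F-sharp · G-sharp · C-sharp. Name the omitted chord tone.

The full F# six-nine chord is F-sharp, A-sharp, C-sharp, D-sharp, G-sharp.
Comparing with the voicing, the major 6th (6th) — D-sharp — is absent.

D-sharp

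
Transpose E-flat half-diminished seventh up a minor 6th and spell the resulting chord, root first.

C-flat  E-double-flat  G-double-flat  B-double-flat

E-flat up a minor 6th → C-flat. New chord: C-flat half-diminished seventh.
- root: C-flat
- minor 3rd: E-double-flat
- diminished 5th: G-double-flat
- minor 7th: B-double-flat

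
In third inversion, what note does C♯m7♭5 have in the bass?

C♯m7♭5 in root position is C#–E–G–B.
Third inversion places the seventh in the bass, which is B.

B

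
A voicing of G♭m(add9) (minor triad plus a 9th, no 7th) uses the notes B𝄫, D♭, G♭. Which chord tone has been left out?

A♭

The full G♭m(add9) chord is G♭, B𝄫, D♭, A♭.
Comparing with the voicing, the major 9th (9th) — A♭ — is absent.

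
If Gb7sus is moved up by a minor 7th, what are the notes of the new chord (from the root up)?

Fb Bbb Cb Ebb

Gb up a minor 7th → Fb. New chord: Fb dominant seventh suspended fourth.
Root: Fb
Perfect 4th (4th): Bbb
Perfect 5th (5th): Cb
Minor 7th (7th): Ebb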